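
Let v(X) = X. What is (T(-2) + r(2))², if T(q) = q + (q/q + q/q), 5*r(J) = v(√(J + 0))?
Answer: 2/25 ≈ 0.080000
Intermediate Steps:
r(J) = √J/5 (r(J) = √(J + 0)/5 = √J/5)
T(q) = 2 + q (T(q) = q + (1 + 1) = q + 2 = 2 + q)
(T(-2) + r(2))² = ((2 - 2) + √2/5)² = (0 + √2/5)² = (√2/5)² = 2/25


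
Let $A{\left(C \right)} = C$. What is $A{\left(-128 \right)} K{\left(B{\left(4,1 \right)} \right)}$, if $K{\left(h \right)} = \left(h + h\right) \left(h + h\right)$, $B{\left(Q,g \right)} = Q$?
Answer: $-8192$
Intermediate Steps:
$K{\left(h \right)} = 4 h^{2}$ ($K{\left(h \right)} = 2 h 2 h = 4 h^{2}$)
$A{\left(-128 \right)} K{\left(B{\left(4,1 \right)} \right)} = - 128 \cdot 4 \cdot 4^{2} = - 128 \cdot 4 \cdot 16 = \left(-128\right) 64 = -8192$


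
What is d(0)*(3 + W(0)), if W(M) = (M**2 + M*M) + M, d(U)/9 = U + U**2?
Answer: 0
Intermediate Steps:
d(U) = 9*U + 9*U**2 (d(U) = 9*(U + U**2) = 9*U + 9*U**2)
W(M) = M + 2*M**2 (W(M) = (M**2 + M**2) + M = 2*M**2 + M = M + 2*M**2)
d(0)*(3 + W(0)) = (9*0*(1 + 0))*(3 + 0*(1 + 2*0)) = (9*0*1)*(3 + 0*(1 + 0)) = 0*(3 + 0*1) = 0*(3 + 0) = 0*3 = 0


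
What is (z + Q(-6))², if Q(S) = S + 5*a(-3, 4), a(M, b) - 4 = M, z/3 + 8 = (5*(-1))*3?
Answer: 4900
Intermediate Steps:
z = -69 (z = -24 + 3*((5*(-1))*3) = -24 + 3*(-5*3) = -24 + 3*(-15) = -24 - 45 = -69)
a(M, b) = 4 + M
Q(S) = 5 + S (Q(S) = S + 5*(4 - 3) = S + 5*1 = S + 5 = 5 + S)
(z + Q(-6))² = (-69 + (5 - 6))² = (-69 - 1)² = (-70)² = 4900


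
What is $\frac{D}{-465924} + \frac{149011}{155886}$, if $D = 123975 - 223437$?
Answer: $\frac{3538855604}{3026292861} \approx 1.1694$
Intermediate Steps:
$D = -99462$ ($D = 123975 - 223437 = -99462$)
$\frac{D}{-465924} + \frac{149011}{155886} = - \frac{99462}{-465924} + \frac{149011}{155886} = \left(-99462\right) \left(- \frac{1}{465924}\right) + 149011 \cdot \frac{1}{155886} = \frac{16577}{77654} + \frac{149011}{155886} = \frac{3538855604}{3026292861}$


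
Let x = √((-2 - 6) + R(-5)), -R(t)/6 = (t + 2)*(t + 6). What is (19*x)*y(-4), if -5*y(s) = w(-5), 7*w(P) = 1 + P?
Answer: 76*√10/35 ≈ 6.8667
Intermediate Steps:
w(P) = ⅐ + P/7 (w(P) = (1 + P)/7 = ⅐ + P/7)
y(s) = 4/35 (y(s) = -(⅐ + (⅐)*(-5))/5 = -(⅐ - 5/7)/5 = -⅕*(-4/7) = 4/35)
R(t) = -6*(2 + t)*(6 + t) (R(t) = -6*(t + 2)*(t + 6) = -6*(2 + t)*(6 + t))
x = √10 (x = √((-2 - 6) + (-72 - 48*(-5) - 6*(-5)²)) = √(-8 + (-72 + 240 - 6*25)) = √(-8 + (-72 + 240 - 150)) = √(-8 + 18) = √10 ≈ 3.1623)
(19*x)*y(-4) = (19*√10)*(4/35) = 76*√10/35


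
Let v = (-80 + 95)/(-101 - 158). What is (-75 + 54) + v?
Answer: -5454/259 ≈ -21.058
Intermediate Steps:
v = -15/259 (v = 15/(-259) = 15*(-1/259) = -15/259 ≈ -0.057915)
(-75 + 54) + v = (-75 + 54) - 15/259 = -21 - 15/259 = -5454/259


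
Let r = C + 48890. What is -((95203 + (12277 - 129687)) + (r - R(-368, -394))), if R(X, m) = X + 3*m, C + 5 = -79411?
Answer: 51183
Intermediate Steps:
C = -79416 (C = -5 - 79411 = -79416)
r = -30526 (r = -79416 + 48890 = -30526)
-((95203 + (12277 - 129687)) + (r - R(-368, -394))) = -((95203 + (12277 - 129687)) + (-30526 - (-368 + 3*(-394)))) = -((95203 - 117410) + (-30526 - (-368 - 1182))) = -(-22207 + (-30526 - 1*(-1550))) = -(-22207 + (-30526 + 1550)) = -(-22207 - 28976) = -1*(-51183) = 51183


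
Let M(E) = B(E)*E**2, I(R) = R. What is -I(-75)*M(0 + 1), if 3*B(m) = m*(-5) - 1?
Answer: -150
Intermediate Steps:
B(m) = -1/3 - 5*m/3 (B(m) = (m*(-5) - 1)/3 = (-5*m - 1)/3 = (-1 - 5*m)/3 = -1/3 - 5*m/3)
M(E) = E**2*(-1/3 - 5*E/3) (M(E) = (-1/3 - 5*E/3)*E**2 = E**2*(-1/3 - 5*E/3))
-I(-75)*M(0 + 1) = -(-75)*(0 + 1)**2*(-1 - 5*(0 + 1))/3 = -(-75)*(1/3)*1**2*(-1 - 5*1) = -(-75)*(1/3)*1*(-1 - 5) = -(-75)*(1/3)*1*(-6) = -(-75)*(-2) = -1*150 = -150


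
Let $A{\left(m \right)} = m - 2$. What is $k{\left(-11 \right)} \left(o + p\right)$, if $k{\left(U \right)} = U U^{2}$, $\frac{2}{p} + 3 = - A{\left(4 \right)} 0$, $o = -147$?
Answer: $\frac{589633}{3} \approx 1.9654 \cdot 10^{5}$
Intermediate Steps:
$A{\left(m \right)} = -2 + m$
$p = - \frac{2}{3}$ ($p = \frac{2}{-3 + - (-2 + 4) 0} = \frac{2}{-3 + \left(-1\right) 2 \cdot 0} = \frac{2}{-3 - 0} = \frac{2}{-3 + 0} = \frac{2}{-3} = 2 \left(- \frac{1}{3}\right) = - \frac{2}{3} \approx -0.66667$)
$k{\left(U \right)} = U^{3}$
$k{\left(-11 \right)} \left(o + p\right) = \left(-11\right)^{3} \left(-147 - \frac{2}{3}\right) = \left(-1331\right) \left(- \frac{443}{3}\right) = \frac{589633}{3}$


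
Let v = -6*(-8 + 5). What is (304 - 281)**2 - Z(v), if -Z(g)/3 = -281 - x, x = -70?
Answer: -104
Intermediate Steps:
v = 18 (v = -6*(-3) = 18)
Z(g) = 633 (Z(g) = -3*(-281 - 1*(-70)) = -3*(-281 + 70) = -3*(-211) = 633)
(304 - 281)**2 - Z(v) = (304 - 281)**2 - 1*633 = 23**2 - 633 = 529 - 633 = -104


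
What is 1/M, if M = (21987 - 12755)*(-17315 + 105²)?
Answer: -1/58069280 ≈ -1.7221e-8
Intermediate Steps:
M = -58069280 (M = 9232*(-17315 + 11025) = 9232*(-6290) = -58069280)
1/M = 1/(-58069280) = -1/58069280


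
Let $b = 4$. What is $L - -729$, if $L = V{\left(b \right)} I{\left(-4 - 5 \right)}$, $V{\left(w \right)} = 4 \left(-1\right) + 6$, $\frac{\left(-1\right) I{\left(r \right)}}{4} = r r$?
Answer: $81$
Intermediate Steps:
$I{\left(r \right)} = - 4 r^{2}$ ($I{\left(r \right)} = - 4 r r = - 4 r^{2}$)
$V{\left(w \right)} = 2$ ($V{\left(w \right)} = -4 + 6 = 2$)
$L = -648$ ($L = 2 \left(- 4 \left(-4 - 5\right)^{2}\right) = 2 \left(- 4 \left(-9\right)^{2}\right) = 2 \left(\left(-4\right) 81\right) = 2 \left(-324\right) = -648$)
$L - -729 = -648 - -729 = -648 + 729 = 81$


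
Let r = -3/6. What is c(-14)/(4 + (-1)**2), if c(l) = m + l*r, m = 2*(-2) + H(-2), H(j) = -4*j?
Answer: 11/5 ≈ 2.2000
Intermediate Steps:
m = 4 (m = 2*(-2) - 4*(-2) = -4 + 8 = 4)
r = -1/2 (r = -3*1/6 = -1/2 ≈ -0.50000)
c(l) = 4 - l/2 (c(l) = 4 + l*(-1/2) = 4 - l/2)
c(-14)/(4 + (-1)**2) = (4 - 1/2*(-14))/(4 + (-1)**2) = (4 + 7)/(4 + 1) = 11/5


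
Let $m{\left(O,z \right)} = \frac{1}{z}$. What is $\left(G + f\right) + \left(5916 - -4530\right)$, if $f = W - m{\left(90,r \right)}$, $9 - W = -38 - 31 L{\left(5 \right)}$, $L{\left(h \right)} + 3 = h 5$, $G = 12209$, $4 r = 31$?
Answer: $\frac{724900}{31} \approx 23384.0$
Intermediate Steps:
$r = \frac{31}{4}$ ($r = \frac{1}{4} \cdot 31 = \frac{31}{4} \approx 7.75$)
$L{\left(h \right)} = -3 + 5 h$ ($L{\left(h \right)} = -3 + h 5 = -3 + 5 h$)
$W = 729$ ($W = 9 - \left(-38 - 31 \left(-3 + 5 \cdot 5\right)\right) = 9 - \left(-38 - 31 \left(-3 + 25\right)\right) = 9 - \left(-38 - 682\right) = 9 - -720 = 9 + 720 = 729$)
$f = \frac{22595}{31}$ ($f = 729 - \frac{1}{\frac{31}{4}} = 729 - \frac{4}{31} = \frac{22595}{31} \approx 728.87$)
$\left(G + f\right) + \left(5916 - -4530\right) = \left(12209 + \frac{22595}{31}\right) + \left(5916 - -4530\right) = \frac{401074}{31} + \left(5916 + 4530\right) = \frac{401074}{31} + 10446 = \frac{724900}{31}$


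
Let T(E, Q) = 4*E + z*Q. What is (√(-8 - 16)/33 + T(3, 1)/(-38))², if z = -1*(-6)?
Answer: 26515/131043 - 12*I*√6/209 ≈ 0.20234 - 0.14064*I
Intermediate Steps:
z = 6
T(E, Q) = 4*E + 6*Q
(√(-8 - 16)/33 + T(3, 1)/(-38))² = (√(-8 - 16)/33 + (4*3 + 6*1)/(-38))² = (√(-24)*(1/33) + (12 + 6)*(-1/38))² = ((2*I*√6)*(1/33) + 18*(-1/38))² = (2*I*√6/33 - 9/19)² = (-9/19 + 2*I*√6/33)²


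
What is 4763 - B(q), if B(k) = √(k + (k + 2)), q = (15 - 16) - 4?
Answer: 4763 - 2*I*√2 ≈ 4763.0 - 2.8284*I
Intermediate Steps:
q = -5 (q = -1 - 4 = -5)
B(k) = √(2 + 2*k) (B(k) = √(k + (2 + k)) = √(2 + 2*k))
4763 - B(q) = 4763 - √(2 + 2*(-5)) = 4763 - √(2 - 10) = 4763 - √(-8) = 4763 - 2*I*√2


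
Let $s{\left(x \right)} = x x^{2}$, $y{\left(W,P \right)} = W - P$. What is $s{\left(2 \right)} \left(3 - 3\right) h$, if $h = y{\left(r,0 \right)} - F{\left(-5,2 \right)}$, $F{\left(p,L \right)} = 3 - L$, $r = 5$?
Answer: $0$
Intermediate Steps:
$s{\left(x \right)} = x^{3}$
$h = 4$ ($h = \left(5 - 0\right) - \left(3 - 2\right) = \left(5 + 0\right) - \left(3 - 2\right) = 5 - 1 = 4$)
$s{\left(2 \right)} \left(3 - 3\right) h = 2^{3} \left(3 - 3\right) 4 = 8 \cdot 0 \cdot 4 = 0 \cdot 4 = 0$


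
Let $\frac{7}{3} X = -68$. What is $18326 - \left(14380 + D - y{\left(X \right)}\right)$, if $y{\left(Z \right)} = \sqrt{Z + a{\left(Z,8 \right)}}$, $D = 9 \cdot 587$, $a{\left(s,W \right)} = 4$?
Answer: $-1337 + \frac{4 i \sqrt{77}}{7} \approx -1337.0 + 5.0143 i$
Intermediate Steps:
$X = - \frac{204}{7}$ ($X = \frac{3}{7} \left(-68\right) = - \frac{204}{7} \approx -29.143$)
$D = 5283$
$y{\left(Z \right)} = \sqrt{4 + Z}$ ($y{\left(Z \right)} = \sqrt{Z + 4} = \sqrt{4 + Z}$)
$18326 - \left(14380 + D - y{\left(X \right)}\right) = 18326 - \left(19663 - \sqrt{4 - \frac{204}{7}}\right) = 18326 - \left(19663 - \frac{4 i \sqrt{77}}{7}\right) = -1337 + \frac{4 i \sqrt{77}}{7}$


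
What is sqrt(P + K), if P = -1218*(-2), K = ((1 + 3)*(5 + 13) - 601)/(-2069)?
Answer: sqrt(10429028297)/2069 ≈ 49.358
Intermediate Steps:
K = 529/2069 (K = (4*18 - 601)*(-1/2069) = (72 - 601)*(-1/2069) = -529*(-1/2069) = 529/2069 ≈ 0.25568)
P = 2436
sqrt(P + K) = sqrt(2436 + 529/2069) = sqrt(5040613/2069) = sqrt(10429028297)/2069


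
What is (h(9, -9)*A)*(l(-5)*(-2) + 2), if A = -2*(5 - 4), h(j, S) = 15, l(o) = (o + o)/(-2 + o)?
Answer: 180/7 ≈ 25.714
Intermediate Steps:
l(o) = 2*o/(-2 + o) (l(o) = (2*o)/(-2 + o) = 2*o/(-2 + o))
A = -2 (A = -2*1 = -2)
(h(9, -9)*A)*(l(-5)*(-2) + 2) = (15*(-2))*((2*(-5)/(-2 - 5))*(-2) + 2) = -30*((2*(-5)/(-7))*(-2) + 2) = -30*((2*(-5)*(-⅐))*(-2) + 2) = -30*((10/7)*(-2) + 2) = -30*(-20/7 + 2) = -30*(-6/7) = 180/7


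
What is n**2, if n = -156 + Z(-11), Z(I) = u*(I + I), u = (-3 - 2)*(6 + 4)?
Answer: 891136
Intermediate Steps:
u = -50 (u = -5*10 = -50)
Z(I) = -100*I (Z(I) = -50*(I + I) = -100*I)
n = 944 (n = -156 - 100*(-11) = -156 + 1100 = 944)
n**2 = 944**2 = 891136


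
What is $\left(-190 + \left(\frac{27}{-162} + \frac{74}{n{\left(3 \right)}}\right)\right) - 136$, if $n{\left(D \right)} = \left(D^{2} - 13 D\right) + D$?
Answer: $- \frac{17761}{54} \approx -328.91$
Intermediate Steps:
$n{\left(D \right)} = D^{2} - 12 D$
$\left(-190 + \left(\frac{27}{-162} + \frac{74}{n{\left(3 \right)}}\right)\right) - 136 = \left(-190 + \left(\frac{27}{-162} + \frac{74}{3 \left(-12 + 3\right)}\right)\right) - 136 = \left(-190 + \left(27 \left(- \frac{1}{162}\right) + \frac{74}{3 \left(-9\right)}\right)\right) - 136 = \left(-190 + \left(- \frac{1}{6} + \frac{74}{-27}\right)\right) - 136 = \left(-190 + \left(- \frac{1}{6} + 74 \left(- \frac{1}{27}\right)\right)\right) - 136 = \left(-190 - \frac{157}{54}\right) - 136 = - \frac{10417}{54} - 136 = - \frac{17761}{54}$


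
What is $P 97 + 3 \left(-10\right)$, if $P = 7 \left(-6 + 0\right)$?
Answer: $-4104$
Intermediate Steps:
$P = -42$ ($P = 7 \left(-6\right) = -42$)
$P 97 + 3 \left(-10\right) = \left(-42\right) 97 + 3 \left(-10\right) = -4074 - 30 = -4104$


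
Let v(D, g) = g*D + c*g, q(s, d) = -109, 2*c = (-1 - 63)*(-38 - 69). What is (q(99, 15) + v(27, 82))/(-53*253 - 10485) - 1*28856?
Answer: -689768137/23894 ≈ -28868.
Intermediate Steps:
c = 3424 (c = ((-1 - 63)*(-38 - 69))/2 = (-64*(-107))/2 = (½)*6848 = 3424)
v(D, g) = 3424*g + D*g (v(D, g) = g*D + 3424*g = D*g + 3424*g = 3424*g + D*g)
(q(99, 15) + v(27, 82))/(-53*253 - 10485) - 1*28856 = (-109 + 82*(3424 + 27))/(-53*253 - 10485) - 1*28856 = (-109 + 82*3451)/(-13409 - 10485) - 28856 = (-109 + 282982)/(-23894) - 28856 = 282873*(-1/23894) - 28856 = -282873/23894 - 28856 = -689768137/23894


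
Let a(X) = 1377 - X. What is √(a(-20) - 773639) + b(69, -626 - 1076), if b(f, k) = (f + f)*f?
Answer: 9522 + I*√772242 ≈ 9522.0 + 878.77*I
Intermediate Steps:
b(f, k) = 2*f² (b(f, k) = (2*f)*f = 2*f²)
√(a(-20) - 773639) + b(69, -626 - 1076) = √((1377 - 1*(-20)) - 773639) + 2*69² = √((1377 + 20) - 773639) + 2*4761 = √(1397 - 773639) + 9522 = √(-772242) + 9522 = I*√772242 + 9522 = 9522 + I*√772242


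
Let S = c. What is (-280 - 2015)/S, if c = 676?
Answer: -2295/676 ≈ -3.3950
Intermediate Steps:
S = 676
(-280 - 2015)/S = (-280 - 2015)/676 = -2295*1/676 = -2295/676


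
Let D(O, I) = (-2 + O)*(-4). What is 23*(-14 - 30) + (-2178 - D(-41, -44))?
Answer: -3362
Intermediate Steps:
D(O, I) = 8 - 4*O
23*(-14 - 30) + (-2178 - D(-41, -44)) = 23*(-14 - 30) + (-2178 - (8 - 4*(-41))) = 23*(-44) + (-2178 - (8 + 164)) = -1012 + (-2178 - 1*172) = -1012 + (-2178 - 172) = -1012 - 2350 = -3362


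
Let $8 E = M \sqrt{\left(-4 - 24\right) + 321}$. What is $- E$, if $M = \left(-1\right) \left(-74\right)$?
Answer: $- \frac{37 \sqrt{293}}{4} \approx -158.33$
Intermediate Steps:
$M = 74$
$E = \frac{37 \sqrt{293}}{4}$ ($E = \frac{74 \sqrt{\left(-4 - 24\right) + 321}}{8} = \frac{74 \sqrt{-28 + 321}}{8} = \frac{74 \sqrt{293}}{8} = \frac{37 \sqrt{293}}{4} \approx 158.33$)
$- E = - \frac{37 \sqrt{293}}{4}$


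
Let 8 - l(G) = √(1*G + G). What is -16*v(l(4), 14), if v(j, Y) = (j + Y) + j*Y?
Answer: -2144 + 480*√2 ≈ -1465.2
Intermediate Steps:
l(G) = 8 - √2*√G (l(G) = 8 - √(1*G + G) = 8 - √(G + G) = 8 - √(2*G) = 8 - √2*√G)
v(j, Y) = Y + j + Y*j (v(j, Y) = (Y + j) + Y*j = Y + j + Y*j)
-16*v(l(4), 14) = -16*(14 + (8 - √2*√4) + 14*(8 - √2*√4)) = -16*(14 + (8 - 1*√2*2) + 14*(8 - 1*√2*2)) = -16*(14 + (8 - 2*√2) + 14*(8 - 2*√2)) = -16*(14 + (8 - 2*√2) + (112 - 28*√2)) = -16*(134 - 30*√2) = -2144 + 480*√2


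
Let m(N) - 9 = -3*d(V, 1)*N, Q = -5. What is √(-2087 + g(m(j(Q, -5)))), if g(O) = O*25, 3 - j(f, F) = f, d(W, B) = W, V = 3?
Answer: I*√3662 ≈ 60.514*I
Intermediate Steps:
j(f, F) = 3 - f
m(N) = 9 - 9*N (m(N) = 9 - 3*3*N = 9 - 9*N)
g(O) = 25*O
√(-2087 + g(m(j(Q, -5)))) = √(-2087 + 25*(9 - 9*(3 - 1*(-5)))) = √(-2087 + 25*(9 - 9*(3 + 5))) = √(-2087 + 25*(9 - 9*8)) = √(-2087 + 25*(9 - 72)) = √(-2087 + 25*(-63)) = √(-2087 - 1575) = √(-3662) = I*√3662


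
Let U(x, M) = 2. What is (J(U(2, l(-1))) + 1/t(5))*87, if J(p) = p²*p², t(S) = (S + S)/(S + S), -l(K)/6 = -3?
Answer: 1479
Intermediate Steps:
l(K) = 18 (l(K) = -6*(-3) = 18)
t(S) = 1 (t(S) = (2*S)/((2*S)) = (2*S)*(1/(2*S)) = 1)
J(p) = p⁴
(J(U(2, l(-1))) + 1/t(5))*87 = (2⁴ + 1/1)*87 = (16 + 1)*87 = 17*87 = 1479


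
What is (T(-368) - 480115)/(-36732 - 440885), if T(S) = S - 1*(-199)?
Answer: 68612/68231 ≈ 1.0056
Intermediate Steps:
T(S) = 199 + S (T(S) = S + 199 = 199 + S)
(T(-368) - 480115)/(-36732 - 440885) = ((199 - 368) - 480115)/(-36732 - 440885) = (-169 - 480115)/(-477617) = -480284*(-1/477617) = 68612/68231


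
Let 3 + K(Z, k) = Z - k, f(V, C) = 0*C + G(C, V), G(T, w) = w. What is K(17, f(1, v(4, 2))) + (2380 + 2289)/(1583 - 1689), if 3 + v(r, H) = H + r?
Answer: -3291/106 ≈ -31.047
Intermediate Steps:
v(r, H) = -3 + H + r (v(r, H) = -3 + (H + r) = -3 + H + r)
f(V, C) = V (f(V, C) = 0*C + V = 0 + V = V)
K(Z, k) = -3 + Z - k (K(Z, k) = -3 + (Z - k) = -3 + Z - k)
K(17, f(1, v(4, 2))) + (2380 + 2289)/(1583 - 1689) = (-3 + 17 - 1*1) + (2380 + 2289)/(1583 - 1689) = (-3 + 17 - 1) + 4669/(-106) = 13 + 4669*(-1/106) = 13 - 4669/106 = -3291/106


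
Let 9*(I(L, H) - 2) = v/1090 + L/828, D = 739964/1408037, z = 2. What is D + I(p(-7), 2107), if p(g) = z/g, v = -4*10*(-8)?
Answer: 15352350529/6001442118 ≈ 2.5581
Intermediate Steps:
v = 320 (v = -40*(-8) = 320)
p(g) = 2/g
D = 25516/48553 (D = 739964*(1/1408037) = 25516/48553 ≈ 0.52553)
I(L, H) = 1994/981 + L/7452 (I(L, H) = 2 + (320/1090 + L/828)/9 = 2 + (320*(1/1090) + L*(1/828))/9 = 2 + (32/109 + L/828)/9 = 2 + (32/981 + L/7452) = 1994/981 + L/7452)
D + I(p(-7), 2107) = 25516/48553 + (1994/981 + (2/(-7))/7452) = 25516/48553 + (1994/981 + (2*(-1/7))/7452) = 25516/48553 + (1994/981 + (1/7452)*(-2/7)) = 25516/48553 + (1994/981 - 1/26082) = 25516/48553 + 5778503/2842938 = 15352350529/6001442118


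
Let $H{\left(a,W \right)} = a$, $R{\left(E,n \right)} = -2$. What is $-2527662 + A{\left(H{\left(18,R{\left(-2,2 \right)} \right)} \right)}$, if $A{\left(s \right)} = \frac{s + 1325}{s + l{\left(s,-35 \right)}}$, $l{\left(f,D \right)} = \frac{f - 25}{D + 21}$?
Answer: $- \frac{93520808}{37} \approx -2.5276 \cdot 10^{6}$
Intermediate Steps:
$l{\left(f,D \right)} = \frac{-25 + f}{21 + D}$
$A{\left(s \right)} = \frac{1325 + s}{\frac{25}{14} + \frac{13 s}{14}}$ ($A{\left(s \right)} = \frac{s + 1325}{s + \frac{-25 + s}{21 - 35}} = \frac{1325 + s}{s + \frac{-25 + s}{-14}} = \frac{1325 + s}{s - \frac{-25 + s}{14}} = \frac{1325 + s}{s - \left(- \frac{25}{14} + \frac{s}{14}\right)} = \frac{1325 + s}{\frac{25}{14} + \frac{13 s}{14}}$)
$-2527662 + A{\left(H{\left(18,R{\left(-2,2 \right)} \right)} \right)} = -2527662 + \frac{14 \left(1325 + 18\right)}{25 + 13 \cdot 18} = -2527662 + 14 \frac{1}{25 + 234} \cdot 1343 = -2527662 + 14 \cdot \frac{1}{259} \cdot 1343 = -2527662 + \frac{2686}{37} = - \frac{93520808}{37}$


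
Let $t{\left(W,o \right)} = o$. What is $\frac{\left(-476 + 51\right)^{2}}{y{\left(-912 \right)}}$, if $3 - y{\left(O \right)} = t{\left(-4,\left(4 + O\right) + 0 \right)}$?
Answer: $\frac{180625}{911} \approx 198.27$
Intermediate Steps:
$y{\left(O \right)} = -1 - O$ ($y{\left(O \right)} = 3 - \left(\left(4 + O\right) + 0\right) = 3 - \left(4 + O\right) = -1 - O$)
$\frac{\left(-476 + 51\right)^{2}}{y{\left(-912 \right)}} = \frac{\left(-476 + 51\right)^{2}}{-1 - -912} = \frac{\left(-425\right)^{2}}{-1 + 912} = \frac{180625}{911}$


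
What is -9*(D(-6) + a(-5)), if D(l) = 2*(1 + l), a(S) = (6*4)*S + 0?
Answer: 1170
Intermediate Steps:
a(S) = 24*S (a(S) = 24*S + 0 = 24*S)
D(l) = 2 + 2*l
-9*(D(-6) + a(-5)) = -9*((2 + 2*(-6)) + 24*(-5)) = -9*((2 - 12) - 120) = -9*(-10 - 120) = -9*(-130) = 1170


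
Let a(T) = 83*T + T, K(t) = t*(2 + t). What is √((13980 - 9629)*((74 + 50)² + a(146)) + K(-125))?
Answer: √120277015 ≈ 10967.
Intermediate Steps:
a(T) = 84*T
√((13980 - 9629)*((74 + 50)² + a(146)) + K(-125)) = √((13980 - 9629)*((74 + 50)² + 84*146) - 125*(2 - 125)) = √(4351*(124² + 12264) - 125*(-123)) = √(4351*(15376 + 12264) + 15375) = √(4351*27640 + 15375) = √(120261640 + 15375) = √120277015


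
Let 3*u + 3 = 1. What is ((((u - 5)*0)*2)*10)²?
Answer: 0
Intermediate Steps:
u = -⅔ (u = -1 + (⅓)*1 = -1 + ⅓ = -⅔ ≈ -0.66667)
((((u - 5)*0)*2)*10)² = ((((-⅔ - 5)*0)*2)*10)² = ((-17/3*0*2)*10)² = ((0*2)*10)² = (0*10)² = 0² = 0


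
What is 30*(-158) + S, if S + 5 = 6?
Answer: -4739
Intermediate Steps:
S = 1 (S = -5 + 6 = 1)
30*(-158) + S = 30*(-158) + 1 = -4740 + 1 = -4739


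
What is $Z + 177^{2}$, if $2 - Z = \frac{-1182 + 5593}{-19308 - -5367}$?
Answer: $\frac{436789882}{13941} \approx 31331.0$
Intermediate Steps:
$Z = \frac{32293}{13941}$ ($Z = 2 - \frac{-1182 + 5593}{-19308 - -5367} = 2 - \frac{4411}{-19308 + \left(-6590 + 11957\right)} = 2 - \frac{4411}{-19308 + 5367} = 2 - \frac{4411}{-13941} = 2 - 4411 \left(- \frac{1}{13941}\right) = 2 - - \frac{4411}{13941} = 2 + \frac{4411}{13941} = \frac{32293}{13941} \approx 2.3164$)
$Z + 177^{2} = \frac{32293}{13941} + 177^{2} = \frac{32293}{13941} + 31329 = \frac{436789882}{13941}$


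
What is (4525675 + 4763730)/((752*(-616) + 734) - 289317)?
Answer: -1857881/150363 ≈ -12.356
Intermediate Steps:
(4525675 + 4763730)/((752*(-616) + 734) - 289317) = 9289405/((-463232 + 734) - 289317) = 9289405/(-462498 - 289317) = 9289405/(-751815) = 9289405*(-1/751815) = -1857881/150363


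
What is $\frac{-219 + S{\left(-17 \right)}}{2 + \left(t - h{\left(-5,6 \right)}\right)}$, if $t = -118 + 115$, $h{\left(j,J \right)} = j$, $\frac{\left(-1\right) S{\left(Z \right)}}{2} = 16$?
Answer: $- \frac{251}{4} \approx -62.75$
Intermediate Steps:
$S{\left(Z \right)} = -32$ ($S{\left(Z \right)} = \left(-2\right) 16 = -32$)
$t = -3$
$\frac{-219 + S{\left(-17 \right)}}{2 + \left(t - h{\left(-5,6 \right)}\right)} = \frac{-219 - 32}{2 - -2} = - \frac{251}{2 + \left(-3 + 5\right)} = - \frac{251}{2 + 2} = - \frac{251}{4}$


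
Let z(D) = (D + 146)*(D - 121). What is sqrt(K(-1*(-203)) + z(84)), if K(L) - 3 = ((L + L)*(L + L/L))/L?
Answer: I*sqrt(8099) ≈ 89.994*I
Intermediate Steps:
z(D) = (-121 + D)*(146 + D) (z(D) = (146 + D)*(-121 + D) = (-121 + D)*(146 + D))
K(L) = 5 + 2*L (K(L) = 3 + ((L + L)*(L + L/L))/L = 3 + ((2*L)*(L + 1))/L = 3 + ((2*L)*(1 + L))/L = 3 + (2*L*(1 + L))/L = 3 + (2 + 2*L) = 5 + 2*L)
sqrt(K(-1*(-203)) + z(84)) = sqrt((5 + 2*(-1*(-203))) + (-17666 + 84**2 + 25*84)) = sqrt((5 + 2*203) + (-17666 + 7056 + 2100)) = sqrt((5 + 406) - 8510) = sqrt(411 - 8510) = sqrt(-8099) = I*sqrt(8099)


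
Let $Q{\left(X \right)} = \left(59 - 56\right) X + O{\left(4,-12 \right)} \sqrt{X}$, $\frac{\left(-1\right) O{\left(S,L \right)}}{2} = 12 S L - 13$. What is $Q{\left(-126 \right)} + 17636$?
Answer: $17258 + 3534 i \sqrt{14} \approx 17258.0 + 13223.0 i$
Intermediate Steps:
$O{\left(S,L \right)} = 26 - 24 L S$ ($O{\left(S,L \right)} = - 2 \left(12 S L - 13\right) = - 2 \left(12 L S - 13\right) = - 2 \left(-13 + 12 L S\right) = 26 - 24 L S$)
$Q{\left(X \right)} = 3 X + 1178 \sqrt{X}$ ($Q{\left(X \right)} = \left(59 - 56\right) X + \left(26 - \left(-288\right) 4\right) \sqrt{X} = 3 X + \left(26 + 1152\right) \sqrt{X} = 3 X + 1178 \sqrt{X}$)
$Q{\left(-126 \right)} + 17636 = \left(3 \left(-126\right) + 1178 \sqrt{-126}\right) + 17636 = \left(-378 + 1178 \cdot 3 i \sqrt{14}\right) + 17636 = \left(-378 + 3534 i \sqrt{14}\right) + 17636 = 17258 + 3534 i \sqrt{14}$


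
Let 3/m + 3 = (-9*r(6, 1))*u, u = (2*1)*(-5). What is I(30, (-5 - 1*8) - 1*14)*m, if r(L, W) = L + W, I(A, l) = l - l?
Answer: 0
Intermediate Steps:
I(A, l) = 0
u = -10 (u = 2*(-5) = -10)
m = 1/209 (m = 3/(-3 - 9*(6 + 1)*(-10)) = 3/(-3 - 9*7*(-10)) = 3/(-3 - 63*(-10)) = 3/(-3 + 630) = 3/627 = 3*(1/627) = 1/209 ≈ 0.0047847)
I(30, (-5 - 1*8) - 1*14)*m = 0*(1/209) = 0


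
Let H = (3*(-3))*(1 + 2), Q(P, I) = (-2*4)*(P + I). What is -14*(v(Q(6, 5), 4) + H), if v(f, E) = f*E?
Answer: 5306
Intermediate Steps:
Q(P, I) = -8*I - 8*P (Q(P, I) = -8*(I + P) = -8*I - 8*P)
H = -27 (H = -9*3 = -27)
v(f, E) = E*f
-14*(v(Q(6, 5), 4) + H) = -14*(4*(-8*5 - 8*6) - 27) = -14*(4*(-40 - 48) - 27) = -14*(4*(-88) - 27) = -14*(-352 - 27) = -14*(-379) = 5306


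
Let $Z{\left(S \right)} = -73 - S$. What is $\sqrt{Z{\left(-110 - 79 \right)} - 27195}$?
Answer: $i \sqrt{27079} \approx 164.56 i$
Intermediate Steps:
$\sqrt{Z{\left(-110 - 79 \right)} - 27195} = \sqrt{\left(-73 - \left(-110 - 79\right)\right) - 27195} = \sqrt{\left(-73 - -189\right) - 27195} = \sqrt{\left(-73 + 189\right) - 27195} = \sqrt{116 - 27195} = \sqrt{-27079} = i \sqrt{27079}$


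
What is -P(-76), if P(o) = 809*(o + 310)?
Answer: -189306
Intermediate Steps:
P(o) = 250790 + 809*o (P(o) = 809*(310 + o) = 250790 + 809*o)
-P(-76) = -(250790 + 809*(-76)) = -(250790 - 61484) = -1*189306 = -189306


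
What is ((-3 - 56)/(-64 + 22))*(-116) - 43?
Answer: -4325/21 ≈ -205.95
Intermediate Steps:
((-3 - 56)/(-64 + 22))*(-116) - 43 = -59/(-42)*(-116) - 43 = -59*(-1/42)*(-116) - 43 = (59/42)*(-116) - 43 = -3422/21 - 43 = -4325/21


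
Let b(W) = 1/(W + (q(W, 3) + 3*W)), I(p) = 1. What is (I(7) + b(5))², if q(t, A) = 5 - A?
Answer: 529/484 ≈ 1.0930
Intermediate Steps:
b(W) = 1/(2 + 4*W) (b(W) = 1/(W + ((5 - 1*3) + 3*W)) = 1/(W + ((5 - 3) + 3*W)) = 1/(W + (2 + 3*W)) = 1/(2 + 4*W))
(I(7) + b(5))² = (1 + 1/(2*(1 + 2*5)))² = (1 + 1/(2*(1 + 10)))² = (1 + (½)/11)² = (1 + (½)*(1/11))² = (1 + 1/22)² = (23/22)² = 529/484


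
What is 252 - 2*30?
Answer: 192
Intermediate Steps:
252 - 2*30 = 252 - 60 = 192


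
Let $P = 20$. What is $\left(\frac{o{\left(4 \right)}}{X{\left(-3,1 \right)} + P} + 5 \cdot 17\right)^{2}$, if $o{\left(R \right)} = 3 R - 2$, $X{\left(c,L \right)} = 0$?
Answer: $\frac{29241}{4} \approx 7310.3$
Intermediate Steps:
$o{\left(R \right)} = -2 + 3 R$
$\left(\frac{o{\left(4 \right)}}{X{\left(-3,1 \right)} + P} + 5 \cdot 17\right)^{2} = \left(\frac{-2 + 3 \cdot 4}{0 + 20} + 5 \cdot 17\right)^{2} = \left(\frac{-2 + 12}{20} + 85\right)^{2} = \left(\frac{1}{20} \cdot 10 + 85\right)^{2} = \left(\frac{1}{2} + 85\right)^{2} = \left(\frac{171}{2}\right)^{2} = \frac{29241}{4}$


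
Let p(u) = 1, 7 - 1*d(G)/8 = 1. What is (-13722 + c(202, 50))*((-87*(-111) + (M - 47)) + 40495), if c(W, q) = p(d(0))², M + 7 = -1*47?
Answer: -686749771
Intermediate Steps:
d(G) = 48 (d(G) = 56 - 8*1 = 56 - 8 = 48)
M = -54 (M = -7 - 1*47 = -7 - 47 = -54)
c(W, q) = 1 (c(W, q) = 1² = 1)
(-13722 + c(202, 50))*((-87*(-111) + (M - 47)) + 40495) = (-13722 + 1)*((-87*(-111) + (-54 - 47)) + 40495) = -13721*((9657 - 101) + 40495) = -13721*(9556 + 40495) = -13721*50051 = -686749771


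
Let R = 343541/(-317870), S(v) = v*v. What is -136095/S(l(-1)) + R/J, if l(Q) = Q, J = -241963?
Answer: -10467444631803409/76912778810 ≈ -1.3610e+5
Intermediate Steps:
S(v) = v**2
R = -343541/317870 (R = 343541*(-1/317870) = -343541/317870 ≈ -1.0808)
-136095/S(l(-1)) + R/J = -136095/((-1)**2) - 343541/317870/(-241963) = -136095/1 - 343541/317870*(-1/241963) = -136095*1 + 343541/76912778810 = -136095 + 343541/76912778810 = -10467444631803409/76912778810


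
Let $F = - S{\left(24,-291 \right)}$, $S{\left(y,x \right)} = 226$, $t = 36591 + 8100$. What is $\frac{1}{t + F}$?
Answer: $\frac{1}{44465} \approx 2.249 \cdot 10^{-5}$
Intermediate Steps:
$t = 44691$
$F = -226$ ($F = \left(-1\right) 226 = -226$)
$\frac{1}{t + F} = \frac{1}{44691 - 226} = \frac{1}{44465}$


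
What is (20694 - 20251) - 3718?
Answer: -3275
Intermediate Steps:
(20694 - 20251) - 3718 = 443 - 3718 = -3275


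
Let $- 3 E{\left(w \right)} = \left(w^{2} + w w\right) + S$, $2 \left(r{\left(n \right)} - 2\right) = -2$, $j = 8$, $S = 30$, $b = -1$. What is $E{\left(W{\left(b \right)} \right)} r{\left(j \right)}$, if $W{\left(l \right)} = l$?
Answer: $- \frac{32}{3} \approx -10.667$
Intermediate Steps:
$r{\left(n \right)} = 1$ ($r{\left(n \right)} = 2 + \frac{1}{2} \left(-2\right) = 2 - 1 = 1$)
$E{\left(w \right)} = -10 - \frac{2 w^{2}}{3}$ ($E{\left(w \right)} = - \frac{\left(w^{2} + w w\right) + 30}{3} = - \frac{\left(w^{2} + w^{2}\right) + 30}{3} = - \frac{2 w^{2} + 30}{3} = - \frac{30 + 2 w^{2}}{3} = -10 - \frac{2 w^{2}}{3}$)
$E{\left(W{\left(b \right)} \right)} r{\left(j \right)} = \left(-10 - \frac{2 \left(-1\right)^{2}}{3}\right) 1 = \left(-10 - \frac{2}{3}\right) 1 = \left(- \frac{32}{3}\right) 1 = - \frac{32}{3}$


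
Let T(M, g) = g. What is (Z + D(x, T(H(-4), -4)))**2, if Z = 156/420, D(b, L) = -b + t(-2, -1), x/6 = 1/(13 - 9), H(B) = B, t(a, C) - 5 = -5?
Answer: 6241/4900 ≈ 1.2737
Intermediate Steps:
t(a, C) = 0 (t(a, C) = 5 - 5 = 0)
x = 3/2 (x = 6/(13 - 9) = 6/4 = 6*(1/4) = 3/2 ≈ 1.5000)
D(b, L) = -b (D(b, L) = -b + 0 = -b)
Z = 13/35 (Z = 156*(1/420) = 13/35 ≈ 0.37143)
(Z + D(x, T(H(-4), -4)))**2 = (13/35 - 1*3/2)**2 = (13/35 - 3/2)**2 = (-79/70)**2 = 6241/4900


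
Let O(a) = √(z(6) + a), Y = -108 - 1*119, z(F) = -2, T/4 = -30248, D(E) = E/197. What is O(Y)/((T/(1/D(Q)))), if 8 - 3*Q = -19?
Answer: -197*I*√229/1088928 ≈ -0.0027377*I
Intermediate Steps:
Q = 9 (Q = 8/3 - ⅓*(-19) = 8/3 + 19/3 = 9)
D(E) = E/197 (D(E) = E*(1/197) = E/197)
T = -120992 (T = 4*(-30248) = -120992)
Y = -227 (Y = -108 - 119 = -227)
O(a) = √(-2 + a)
O(Y)/((T/(1/D(Q)))) = √(-2 - 227)/((-120992*(1/197)*9)) = √(-229)/((-120992/(1/(9/197)))) = (I*√229)/((-120992/197/9)) = (I*√229)/((-120992*9/197)) = (I*√229)/(-1088928/197) = (I*√229)*(-197/1088928) = -197*I*√229/1088928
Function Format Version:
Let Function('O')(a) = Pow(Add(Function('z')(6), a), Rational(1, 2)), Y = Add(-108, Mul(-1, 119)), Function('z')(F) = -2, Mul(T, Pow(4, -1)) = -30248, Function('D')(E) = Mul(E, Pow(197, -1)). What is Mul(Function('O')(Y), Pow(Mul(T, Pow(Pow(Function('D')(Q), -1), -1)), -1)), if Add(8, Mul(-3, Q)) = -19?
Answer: Mul(Rational(-197, 1088928), I, Pow(229, Rational(1, 2))) ≈ Mul(-0.0027377, I)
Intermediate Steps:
Q = 9 (Q = Add(Rational(8, 3), Mul(Rational(-1, 3), -19)) = Add(Rational(8, 3), Rational(19, 3)) = 9)
Function('D')(E) = Mul(Rational(1, 197), E) (Function('D')(E) = Mul(E, Rational(1, 197)) = Mul(Rational(1, 197), E))
T = -120992 (T = Mul(4, -30248) = -120992)
Y = -227 (Y = Add(-108, -119) = -227)
Function('O')(a) = Pow(Add(-2, a), Rational(1, 2))
Mul(Function('O')(Y), Pow(Mul(T, Pow(Pow(Function('D')(Q), -1), -1)), -1)) = Mul(Pow(Add(-2, -227), Rational(1, 2)), Pow(Mul(-120992, Pow(Pow(Mul(Rational(1, 197), 9), -1), -1)), -1)) = Mul(Pow(-229, Rational(1, 2)), Pow(Mul(-120992, Pow(Pow(Rational(9, 197), -1), -1)), -1)) = Mul(Mul(I, Pow(229, Rational(1, 2))), Pow(Mul(-120992, Pow(Rational(197, 9), -1)), -1)) = Mul(Mul(I, Pow(229, Rational(1, 2))), Pow(Mul(-120992, Rational(9, 197)), -1)) = Mul(Mul(I, Pow(229, Rational(1, 2))), Pow(Rational(-1088928, 197), -1)) = Mul(Mul(I, Pow(229, Rational(1, 2))), Rational(-197, 1088928)) = Mul(Rational(-197, 1088928), I, Pow(229, Rational(1, 2)))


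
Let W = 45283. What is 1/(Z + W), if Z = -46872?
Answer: -1/1589 ≈ -0.00062933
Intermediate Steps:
1/(Z + W) = 1/(-46872 + 45283) = 1/(-1589) = -1/1589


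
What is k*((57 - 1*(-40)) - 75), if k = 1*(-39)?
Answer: -858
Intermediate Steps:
k = -39
k*((57 - 1*(-40)) - 75) = -39*((57 - 1*(-40)) - 75) = -39*((57 + 40) - 75) = -39*(97 - 75) = -39*22 = -858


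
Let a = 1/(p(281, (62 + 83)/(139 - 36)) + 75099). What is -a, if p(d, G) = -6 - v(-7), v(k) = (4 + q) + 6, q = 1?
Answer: -1/75082 ≈ -1.3319e-5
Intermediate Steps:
v(k) = 11 (v(k) = (4 + 1) + 6 = 5 + 6 = 11)
p(d, G) = -17 (p(d, G) = -6 - 1*11 = -6 - 11 = -17)
a = 1/75082 (a = 1/(-17 + 75099) = 1/75082 ≈ 1.3319e-5)
-a = -1*1/75082 = -1/75082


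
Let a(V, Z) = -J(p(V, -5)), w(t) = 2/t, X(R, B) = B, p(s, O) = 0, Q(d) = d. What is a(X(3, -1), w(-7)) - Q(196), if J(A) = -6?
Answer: -190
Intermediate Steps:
a(V, Z) = 6 (a(V, Z) = -1*(-6) = 6)
a(X(3, -1), w(-7)) - Q(196) = 6 - 1*196 = 6 - 196 = -190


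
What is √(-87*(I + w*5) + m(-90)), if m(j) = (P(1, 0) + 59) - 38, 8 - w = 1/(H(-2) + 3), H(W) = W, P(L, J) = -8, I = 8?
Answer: 4*I*√233 ≈ 61.057*I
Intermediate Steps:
w = 7 (w = 8 - 1/(-2 + 3) = 8 - 1/1 = 8 - 1*1 = 8 - 1 = 7)
m(j) = 13 (m(j) = (-8 + 59) - 38 = 51 - 38 = 13)
√(-87*(I + w*5) + m(-90)) = √(-87*(8 + 7*5) + 13) = √(-87*(8 + 35) + 13) = √(-87*43 + 13) = √(-3741 + 13) = √(-3728) = 4*I*√233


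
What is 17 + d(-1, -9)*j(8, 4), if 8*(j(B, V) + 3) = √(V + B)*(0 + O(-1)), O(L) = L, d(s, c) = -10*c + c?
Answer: -226 - 81*√3/4 ≈ -261.07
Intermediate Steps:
d(s, c) = -9*c
j(B, V) = -3 - √(B + V)/8 (j(B, V) = -3 + (√(V + B)*(0 - 1))/8 = -3 + (√(B + V)*(-1))/8 = -3 + (-√(B + V))/8 = -3 - √(B + V)/8)
17 + d(-1, -9)*j(8, 4) = 17 + (-9*(-9))*(-3 - √(8 + 4)/8) = 17 + 81*(-3 - √3/4) = 17 + (-243 - 81*√3/4) = -226 - 81*√3/4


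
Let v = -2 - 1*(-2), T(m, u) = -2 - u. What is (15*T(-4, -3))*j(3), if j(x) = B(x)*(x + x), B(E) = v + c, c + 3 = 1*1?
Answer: -180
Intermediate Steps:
c = -2 (c = -3 + 1*1 = -3 + 1 = -2)
v = 0 (v = -2 + 2 = 0)
B(E) = -2 (B(E) = 0 - 2 = -2)
j(x) = -4*x (j(x) = -2*(x + x) = -4*x)
(15*T(-4, -3))*j(3) = (15*(-2 - 1*(-3)))*(-4*3) = (15*(-2 + 3))*(-12) = (15*1)*(-12) = 15*(-12) = -180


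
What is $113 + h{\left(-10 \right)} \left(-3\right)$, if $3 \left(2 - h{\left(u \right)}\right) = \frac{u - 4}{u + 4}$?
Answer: $\frac{328}{3} \approx 109.33$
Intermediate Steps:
$h{\left(u \right)} = 2 - \frac{-4 + u}{3 \left(4 + u\right)}$ ($h{\left(u \right)} = 2 - \frac{\left(u - 4\right) \frac{1}{u + 4}}{3} = 2 - \frac{\left(-4 + u\right) \frac{1}{4 + u}}{3} = 2 - \frac{\frac{1}{4 + u} \left(-4 + u\right)}{3} = 2 - \frac{-4 + u}{3 \left(4 + u\right)}$)
$113 + h{\left(-10 \right)} \left(-3\right) = 113 + \frac{28 + 5 \left(-10\right)}{3 \left(4 - 10\right)} \left(-3\right) = 113 + \frac{28 - 50}{3 \left(-6\right)} \left(-3\right) = 113 + \frac{1}{3} \left(- \frac{1}{6}\right) \left(-22\right) \left(-3\right) = 113 + \frac{11}{9} \left(-3\right) = 113 - \frac{11}{3} = \frac{328}{3}$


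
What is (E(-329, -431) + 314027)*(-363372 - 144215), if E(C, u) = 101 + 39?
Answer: -159467085029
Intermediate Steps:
E(C, u) = 140
(E(-329, -431) + 314027)*(-363372 - 144215) = (140 + 314027)*(-363372 - 144215) = 314167*(-507587) = -159467085029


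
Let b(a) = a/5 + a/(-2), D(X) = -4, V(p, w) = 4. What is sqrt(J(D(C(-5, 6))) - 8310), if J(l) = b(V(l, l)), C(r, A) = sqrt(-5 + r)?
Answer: 2*I*sqrt(51945)/5 ≈ 91.166*I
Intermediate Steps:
b(a) = -3*a/10 (b(a) = a*(1/5) + a*(-1/2) = a/5 - a/2 = -3*a/10)
J(l) = -6/5 (J(l) = -3/10*4 = -6/5)
sqrt(J(D(C(-5, 6))) - 8310) = sqrt(-6/5 - 8310) = sqrt(-41556/5) = 2*I*sqrt(51945)/5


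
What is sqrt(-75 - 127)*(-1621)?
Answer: -1621*I*sqrt(202) ≈ -23039.0*I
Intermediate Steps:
sqrt(-75 - 127)*(-1621) = sqrt(-202)*(-1621) = (I*sqrt(202))*(-1621) = -1621*I*sqrt(202)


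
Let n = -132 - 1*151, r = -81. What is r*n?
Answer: 22923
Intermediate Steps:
n = -283 (n = -132 - 151 = -283)
r*n = -81*(-283) = 22923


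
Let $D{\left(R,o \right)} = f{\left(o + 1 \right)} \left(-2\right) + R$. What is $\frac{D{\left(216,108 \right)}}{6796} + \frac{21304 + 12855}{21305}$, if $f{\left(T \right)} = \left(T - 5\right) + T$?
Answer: $\frac{113835257}{72394390} \approx 1.5724$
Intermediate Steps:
$f{\left(T \right)} = -5 + 2 T$ ($f{\left(T \right)} = \left(-5 + T\right) + T = -5 + 2 T$)
$D{\left(R,o \right)} = 6 + R - 4 o$ ($D{\left(R,o \right)} = \left(-5 + 2 \left(o + 1\right)\right) \left(-2\right) + R = \left(-5 + 2 \left(1 + o\right)\right) \left(-2\right) + R = \left(-5 + \left(2 + 2 o\right)\right) \left(-2\right) + R = \left(-3 + 2 o\right) \left(-2\right) + R = \left(6 - 4 o\right) + R = 6 + R - 4 o$)
$\frac{D{\left(216,108 \right)}}{6796} + \frac{21304 + 12855}{21305} = \frac{6 + 216 - 432}{6796} + \frac{21304 + 12855}{21305} = \left(6 + 216 - 432\right) \frac{1}{6796} + 34159 \cdot \frac{1}{21305} = \left(-210\right) \frac{1}{6796} + \frac{34159}{21305} = - \frac{105}{3398} + \frac{34159}{21305} = \frac{113835257}{72394390}$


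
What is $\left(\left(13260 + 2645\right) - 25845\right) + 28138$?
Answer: $18198$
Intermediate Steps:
$\left(\left(13260 + 2645\right) - 25845\right) + 28138 = \left(15905 - 25845\right) + 28138 = -9940 + 28138 = 18198$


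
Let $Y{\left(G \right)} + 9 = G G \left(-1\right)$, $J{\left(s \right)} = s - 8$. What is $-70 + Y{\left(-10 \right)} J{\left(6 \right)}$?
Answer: $148$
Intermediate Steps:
$J{\left(s \right)} = -8 + s$
$Y{\left(G \right)} = -9 - G^{2}$ ($Y{\left(G \right)} = -9 + G G \left(-1\right) = -9 + G^{2} \left(-1\right) = -9 - G^{2}$)
$-70 + Y{\left(-10 \right)} J{\left(6 \right)} = -70 + \left(-9 - \left(-10\right)^{2}\right) \left(-8 + 6\right) = -70 + \left(-9 - 100\right) \left(-2\right) = -70 - -218 = -70 + 218 = 148$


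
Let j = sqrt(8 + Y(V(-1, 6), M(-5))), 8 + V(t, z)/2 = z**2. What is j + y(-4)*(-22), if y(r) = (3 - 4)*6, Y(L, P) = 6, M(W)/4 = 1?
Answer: 132 + sqrt(14) ≈ 135.74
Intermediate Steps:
M(W) = 4 (M(W) = 4*1 = 4)
V(t, z) = -16 + 2*z**2
y(r) = -6 (y(r) = -1*6 = -6)
j = sqrt(14) (j = sqrt(8 + 6) = sqrt(14) ≈ 3.7417)
j + y(-4)*(-22) = sqrt(14) - 6*(-22) = sqrt(14) + 132 = 132 + sqrt(14)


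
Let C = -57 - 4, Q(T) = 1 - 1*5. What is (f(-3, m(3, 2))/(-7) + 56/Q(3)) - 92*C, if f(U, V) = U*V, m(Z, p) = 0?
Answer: 5598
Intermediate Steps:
Q(T) = -4 (Q(T) = 1 - 5 = -4)
C = -61
(f(-3, m(3, 2))/(-7) + 56/Q(3)) - 92*C = (-3*0/(-7) + 56/(-4)) - 92*(-61) = (0*(-⅐) + 56*(-¼)) + 5612 = (0 - 14) + 5612 = -14 + 5612 = 5598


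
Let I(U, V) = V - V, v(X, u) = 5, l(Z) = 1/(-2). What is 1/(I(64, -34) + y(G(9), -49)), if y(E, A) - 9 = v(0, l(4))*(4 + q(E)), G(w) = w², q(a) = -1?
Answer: 1/24 ≈ 0.041667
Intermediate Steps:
l(Z) = -½
I(U, V) = 0
y(E, A) = 24 (y(E, A) = 9 + 5*(4 - 1) = 9 + 5*3 = 9 + 15 = 24)
1/(I(64, -34) + y(G(9), -49)) = 1/(0 + 24) = 1/24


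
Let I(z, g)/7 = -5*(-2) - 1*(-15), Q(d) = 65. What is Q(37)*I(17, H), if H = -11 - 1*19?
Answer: 11375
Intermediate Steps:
H = -30 (H = -11 - 19 = -30)
I(z, g) = 175 (I(z, g) = 7*(-5*(-2) - 1*(-15)) = 7*(10 + 15) = 7*25 = 175)
Q(37)*I(17, H) = 65*175 = 11375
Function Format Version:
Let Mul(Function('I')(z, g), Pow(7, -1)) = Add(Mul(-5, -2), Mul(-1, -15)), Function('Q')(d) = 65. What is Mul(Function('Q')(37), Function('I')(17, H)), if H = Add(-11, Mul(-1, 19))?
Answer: 11375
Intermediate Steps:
H = -30 (H = Add(-11, -19) = -30)
Function('I')(z, g) = 175 (Function('I')(z, g) = Mul(7, Add(Mul(-5, -2), Mul(-1, -15))) = Mul(7, Add(10, 15)) = Mul(7, 25) = 175)
Mul(Function('Q')(37), Function('I')(17, H)) = Mul(65, 175) = 11375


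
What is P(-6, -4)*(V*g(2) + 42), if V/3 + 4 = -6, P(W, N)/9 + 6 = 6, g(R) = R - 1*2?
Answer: 0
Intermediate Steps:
g(R) = -2 + R (g(R) = R - 2 = -2 + R)
P(W, N) = 0 (P(W, N) = -54 + 9*6 = -54 + 54 = 0)
V = -30 (V = -12 + 3*(-6) = -12 - 18 = -30)
P(-6, -4)*(V*g(2) + 42) = 0*(-30*(-2 + 2) + 42) = 0*(-30*0 + 42) = 0*(0 + 42) = 0*42 = 0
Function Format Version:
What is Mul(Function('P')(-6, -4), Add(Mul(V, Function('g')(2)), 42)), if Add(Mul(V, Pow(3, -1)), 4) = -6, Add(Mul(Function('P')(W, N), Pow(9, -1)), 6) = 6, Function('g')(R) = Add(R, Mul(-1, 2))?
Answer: 0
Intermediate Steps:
Function('g')(R) = Add(-2, R) (Function('g')(R) = Add(R, -2) = Add(-2, R))
Function('P')(W, N) = 0 (Function('P')(W, N) = Add(-54, Mul(9, 6)) = Add(-54, 54) = 0)
V = -30 (V = Add(-12, Mul(3, -6)) = Add(-12, -18) = -30)
Mul(Function('P')(-6, -4), Add(Mul(V, Function('g')(2)), 42)) = Mul(0, Add(Mul(-30, Add(-2, 2)), 42)) = Mul(0, Add(Mul(-30, 0), 42)) = Mul(0, Add(0, 42)) = Mul(0, 42) = 0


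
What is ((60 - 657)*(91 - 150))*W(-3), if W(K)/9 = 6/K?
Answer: -634014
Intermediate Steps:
W(K) = 54/K (W(K) = 9*(6/K) = 54/K)
((60 - 657)*(91 - 150))*W(-3) = ((60 - 657)*(91 - 150))*(54/(-3)) = (-597*(-59))*(54*(-⅓)) = 35223*(-18) = -634014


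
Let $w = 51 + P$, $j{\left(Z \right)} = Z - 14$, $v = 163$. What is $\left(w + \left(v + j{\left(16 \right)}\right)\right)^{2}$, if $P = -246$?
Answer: $900$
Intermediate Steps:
$j{\left(Z \right)} = -14 + Z$
$w = -195$ ($w = 51 - 246 = -195$)
$\left(w + \left(v + j{\left(16 \right)}\right)\right)^{2} = \left(-195 + \left(163 + \left(-14 + 16\right)\right)\right)^{2} = \left(-195 + \left(163 + 2\right)\right)^{2} = \left(-195 + 165\right)^{2} = \left(-30\right)^{2} = 900$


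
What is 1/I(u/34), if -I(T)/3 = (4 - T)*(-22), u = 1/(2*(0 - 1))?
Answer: 34/9009 ≈ 0.0037740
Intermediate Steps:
u = -1/2 (u = 1/(2*(-1)) = 1/(-2) = -1/2 ≈ -0.50000)
I(T) = 264 - 66*T (I(T) = -3*(4 - T)*(-22) = -3*(-88 + 22*T) = 264 - 66*T)
1/I(u/34) = 1/(264 - (-33)/34) = 1/(264 - 66*(-1/68)) = 1/(264 + 33/34) = 1/(9009/34) = 34/9009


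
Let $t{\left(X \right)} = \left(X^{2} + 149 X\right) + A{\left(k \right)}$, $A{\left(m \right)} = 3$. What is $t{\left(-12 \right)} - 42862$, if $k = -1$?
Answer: $-44503$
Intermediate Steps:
$t{\left(X \right)} = 3 + X^{2} + 149 X$ ($t{\left(X \right)} = \left(X^{2} + 149 X\right) + 3 = 3 + X^{2} + 149 X$)
$t{\left(-12 \right)} - 42862 = \left(3 + \left(-12\right)^{2} + 149 \left(-12\right)\right) - 42862 = \left(3 + 144 - 1788\right) - 42862 = -1641 - 42862 = -44503$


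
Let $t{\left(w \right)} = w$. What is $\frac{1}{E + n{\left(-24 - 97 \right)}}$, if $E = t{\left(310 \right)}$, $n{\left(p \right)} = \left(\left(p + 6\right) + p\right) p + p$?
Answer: $\frac{1}{28745} \approx 3.4789 \cdot 10^{-5}$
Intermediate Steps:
$n{\left(p \right)} = p + p \left(6 + 2 p\right)$ ($n{\left(p \right)} = \left(\left(6 + p\right) + p\right) p + p = \left(6 + 2 p\right) p + p = p \left(6 + 2 p\right) + p = p + p \left(6 + 2 p\right)$)
$E = 310$
$\frac{1}{E + n{\left(-24 - 97 \right)}} = \frac{1}{310 + \left(-24 - 97\right) \left(7 + 2 \left(-24 - 97\right)\right)} = \frac{1}{310 - 121 \left(7 + 2 \left(-121\right)\right)} = \frac{1}{310 - 121 \left(7 - 242\right)} = \frac{1}{310 - -28435} = \frac{1}{310 + 28435} = \frac{1}{28745}$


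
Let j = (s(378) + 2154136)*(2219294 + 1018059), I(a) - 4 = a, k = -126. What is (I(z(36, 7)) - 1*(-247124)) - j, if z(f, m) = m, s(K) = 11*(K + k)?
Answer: -6982672337389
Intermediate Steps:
s(K) = -1386 + 11*K (s(K) = 11*(K - 126) = 11*(-126 + K) = -1386 + 11*K)
I(a) = 4 + a
j = 6982672584524 (j = ((-1386 + 11*378) + 2154136)*(2219294 + 1018059) = ((-1386 + 4158) + 2154136)*3237353 = (2772 + 2154136)*3237353 = 2156908*3237353 = 6982672584524)
(I(z(36, 7)) - 1*(-247124)) - j = ((4 + 7) - 1*(-247124)) - 1*6982672584524 = (11 + 247124) - 6982672584524 = 247135 - 6982672584524 = -6982672337389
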